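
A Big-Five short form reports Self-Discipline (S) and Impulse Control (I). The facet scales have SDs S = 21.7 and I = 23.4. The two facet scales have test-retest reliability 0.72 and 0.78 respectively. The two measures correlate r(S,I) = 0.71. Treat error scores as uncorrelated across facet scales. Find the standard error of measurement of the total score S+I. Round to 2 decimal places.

15.88

Var(total) = 1018.45 + 721.048 = 1739.5.
True-score variance = 766.138 + 721.048 = 1487.19, so reliability = 0.8550.
Error variance = 1739.5 − 1487.19 = 252.312; SEM = √252.312 = 15.88.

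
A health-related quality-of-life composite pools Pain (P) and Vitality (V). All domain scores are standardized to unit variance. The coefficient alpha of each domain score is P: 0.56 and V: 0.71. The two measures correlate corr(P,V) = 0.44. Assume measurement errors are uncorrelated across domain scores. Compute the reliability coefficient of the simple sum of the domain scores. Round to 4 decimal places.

Var(P+V) = 2 + 2·[0.44] = 2 + 0.88 = 2.88.
With uncorrelated errors the cross-covariances are all true-score covariance, so they carry over unchanged; only the diagonal terms shrink to ρᵢσᵢ².
True-score variance = [0.56 + 0.71] + 0.88 = 1.27 + 0.88 = 2.15.
Reliability = 2.15 / 2.88 = 0.7465.

0.7465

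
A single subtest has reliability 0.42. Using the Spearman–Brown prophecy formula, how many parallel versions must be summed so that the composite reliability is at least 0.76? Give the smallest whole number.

5

k ≥ ρ*(1−ρ₁)/(ρ₁(1−ρ*)) = 0.76·0.58 / (0.42·0.24) = 4.373.
Smallest integer k = 5.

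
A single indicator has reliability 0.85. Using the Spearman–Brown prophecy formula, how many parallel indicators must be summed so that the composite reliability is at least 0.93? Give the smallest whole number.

3

k ≥ ρ*(1−ρ₁)/(ρ₁(1−ρ*)) = 0.93·0.15 / (0.85·0.07) = 2.345.
Smallest integer k = 3.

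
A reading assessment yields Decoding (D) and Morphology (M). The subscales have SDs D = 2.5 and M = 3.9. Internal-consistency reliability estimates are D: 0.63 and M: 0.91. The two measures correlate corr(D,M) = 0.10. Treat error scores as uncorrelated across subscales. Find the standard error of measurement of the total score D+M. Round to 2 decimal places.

Var(total) = 21.46 + 1.95 = 23.41.
True-score variance = 17.7786 + 1.95 = 19.7286, so reliability = 0.8427.
Error variance = 23.41 − 19.7286 = 3.6814; SEM = √3.6814 = 1.92.

1.92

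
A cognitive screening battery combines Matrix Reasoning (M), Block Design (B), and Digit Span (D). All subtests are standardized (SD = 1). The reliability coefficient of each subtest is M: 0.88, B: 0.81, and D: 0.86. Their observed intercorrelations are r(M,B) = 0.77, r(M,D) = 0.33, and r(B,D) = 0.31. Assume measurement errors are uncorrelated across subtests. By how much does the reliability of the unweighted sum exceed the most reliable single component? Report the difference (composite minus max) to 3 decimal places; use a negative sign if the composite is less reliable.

Var(sum) = 3 + 2.82 = 5.82; true-score variance = 2.55 + 2.82 = 5.37; composite reliability = 0.9227.
Max component reliability = 0.8800.
Difference = 0.9227 − 0.8800 = 0.043.

0.043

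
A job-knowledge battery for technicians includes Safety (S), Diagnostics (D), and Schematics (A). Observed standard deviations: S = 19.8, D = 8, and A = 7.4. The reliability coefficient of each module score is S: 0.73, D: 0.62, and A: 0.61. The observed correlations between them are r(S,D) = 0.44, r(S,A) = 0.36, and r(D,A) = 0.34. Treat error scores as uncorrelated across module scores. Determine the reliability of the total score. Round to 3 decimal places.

0.810

Var(S+D+A) = 19.8² + 8² + 7.4² + 2·[19.8·8·0.44 + 19.8·7.4·0.36 + 8·7.4·0.34] = 510.8 + 285.142 = 795.942.
Under uncorrelated errors the observed covariances equal the true-score covariances, so only the own-variance terms attenuate.
True-score variance = [19.8²·0.73 + 8²·0.62 + 7.4²·0.61] + 285.142 = 359.273 + 285.142 = 644.415.
Reliability = 644.415 / 795.942 = 0.810.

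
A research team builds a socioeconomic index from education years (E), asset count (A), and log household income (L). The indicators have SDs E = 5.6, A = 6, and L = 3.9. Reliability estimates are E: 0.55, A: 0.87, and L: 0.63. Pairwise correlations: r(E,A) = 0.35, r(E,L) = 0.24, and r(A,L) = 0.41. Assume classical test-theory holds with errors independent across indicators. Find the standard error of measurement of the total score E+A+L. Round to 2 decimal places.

Var(total) = 82.57 + 53.1912 = 135.761.
True-score variance = 58.1503 + 53.1912 = 111.341, so reliability = 0.8201.
Error variance = 135.761 − 111.341 = 24.4197; SEM = √24.4197 = 4.94.

4.94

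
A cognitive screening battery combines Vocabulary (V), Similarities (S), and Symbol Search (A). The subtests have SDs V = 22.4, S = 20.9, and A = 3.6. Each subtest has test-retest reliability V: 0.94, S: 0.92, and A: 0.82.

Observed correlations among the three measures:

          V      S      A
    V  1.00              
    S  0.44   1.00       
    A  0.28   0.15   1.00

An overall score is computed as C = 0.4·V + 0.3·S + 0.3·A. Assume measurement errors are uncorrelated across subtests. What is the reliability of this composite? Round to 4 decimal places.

Var(C) = 0.4²·22.4² + 0.3²·20.9² + 0.3²·3.6² + 2·[0.12·22.4·20.9·0.44 + 0.12·22.4·3.6·0.28 + 0.09·20.9·3.6·0.15] = 120.761 + 56.8882 = 177.649.
Under uncorrelated errors the observed covariances equal the true-score covariances, so only the own-variance terms attenuate.
True-score variance = [0.4²·22.4²·0.94 + 0.3²·20.9²·0.92 + 0.3²·3.6²·0.82] + 56.8882 = 112.589 + 56.8882 = 169.477.
Reliability = 169.477 / 177.649 = 0.9540.

0.9540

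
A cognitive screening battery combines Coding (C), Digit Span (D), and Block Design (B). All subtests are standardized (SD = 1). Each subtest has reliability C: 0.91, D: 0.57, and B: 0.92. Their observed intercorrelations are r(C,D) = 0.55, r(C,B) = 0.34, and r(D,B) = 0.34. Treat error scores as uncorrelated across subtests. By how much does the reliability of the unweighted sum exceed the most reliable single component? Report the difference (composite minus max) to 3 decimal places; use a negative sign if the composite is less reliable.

Var(sum) = 3 + 2.46 = 5.46; true-score variance = 2.4 + 2.46 = 4.86; composite reliability = 0.8901.
Max component reliability = 0.9200.
Difference = 0.8901 − 0.9200 = -0.030.

-0.030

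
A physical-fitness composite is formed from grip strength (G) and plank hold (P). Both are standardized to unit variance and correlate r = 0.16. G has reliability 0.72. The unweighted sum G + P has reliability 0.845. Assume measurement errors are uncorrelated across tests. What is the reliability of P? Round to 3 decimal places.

0.920

Var(G+P) = 2 + 2·0.16 = 2.320.
True-score variance = ρ_G + ρ_P + 2·0.16, so 0.845 = (0.72 + ρ_P + 0.32) / 2.320.
ρ_P = 0.845·2.320 − 0.72 − 0.32 = 0.920.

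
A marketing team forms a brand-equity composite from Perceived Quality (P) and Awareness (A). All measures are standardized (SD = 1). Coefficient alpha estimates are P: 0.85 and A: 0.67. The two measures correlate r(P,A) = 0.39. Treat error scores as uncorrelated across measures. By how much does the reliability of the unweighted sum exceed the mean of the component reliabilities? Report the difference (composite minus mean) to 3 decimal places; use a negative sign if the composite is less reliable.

Var(sum) = 2 + 0.78 = 2.78; true-score variance = 1.52 + 0.78 = 2.3; composite reliability = 0.8273.
Mean component reliability = 0.7600.
Difference = 0.8273 − 0.7600 = 0.067.

0.067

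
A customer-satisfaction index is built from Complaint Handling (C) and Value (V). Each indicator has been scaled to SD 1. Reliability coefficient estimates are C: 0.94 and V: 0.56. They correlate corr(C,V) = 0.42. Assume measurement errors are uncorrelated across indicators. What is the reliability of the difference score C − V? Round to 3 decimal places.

Var(C−V) = 1 + 1 − 2·0.42 = 2 − 0.84 = 1.16.
Because errors are independent across components, Cov(Tᵢ,Tⱼ) = Cov(Xᵢ,Xⱼ); the off-diagonal part of the true-score variance is the same as above.
True-score variance = [0.94 + 0.56] − 0.84 = 1.5 − 0.84 = 0.66.
Reliability = 0.66 / 1.16 = 0.569.

0.569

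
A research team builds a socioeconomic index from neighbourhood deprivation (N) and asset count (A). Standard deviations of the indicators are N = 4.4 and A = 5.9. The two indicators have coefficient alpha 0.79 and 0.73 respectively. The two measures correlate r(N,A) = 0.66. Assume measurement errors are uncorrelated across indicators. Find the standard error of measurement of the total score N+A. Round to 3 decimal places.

Var(total) = 54.17 + 34.2672 = 88.4372.
True-score variance = 40.7057 + 34.2672 = 74.9729, so reliability = 0.8478.
Error variance = 88.4372 − 74.9729 = 13.4643; SEM = √13.4643 = 3.669.

3.669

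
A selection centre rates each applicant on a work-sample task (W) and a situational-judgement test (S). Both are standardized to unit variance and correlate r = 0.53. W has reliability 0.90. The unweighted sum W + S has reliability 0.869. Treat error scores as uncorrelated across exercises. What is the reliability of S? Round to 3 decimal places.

Var(W+S) = 2 + 2·0.53 = 3.060.
True-score variance = ρ_W + ρ_S + 2·0.53, so 0.869 = (0.90 + ρ_S + 1.06) / 3.060.
ρ_S = 0.869·3.060 − 0.90 − 1.06 = 0.699.

0.699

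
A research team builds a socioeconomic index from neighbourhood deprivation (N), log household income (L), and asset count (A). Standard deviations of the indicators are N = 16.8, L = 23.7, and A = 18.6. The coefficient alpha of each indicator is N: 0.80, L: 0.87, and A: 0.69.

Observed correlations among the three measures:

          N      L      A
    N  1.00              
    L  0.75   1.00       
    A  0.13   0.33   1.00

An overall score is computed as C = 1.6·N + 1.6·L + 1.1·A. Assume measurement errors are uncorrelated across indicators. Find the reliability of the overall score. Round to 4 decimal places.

0.9032

Var(C) = 1.6²·16.8² + 1.6²·23.7² + 1.1²·18.6² + 2·[2.56·16.8·23.7·0.75 + 1.76·16.8·18.6·0.13 + 1.76·23.7·18.6·0.33] = 2579.07 + 2183.98 = 4763.05.
Under uncorrelated errors the observed covariances equal the true-score covariances, so only the own-variance terms attenuate.
True-score variance = [1.6²·16.8²·0.80 + 1.6²·23.7²·0.87 + 1.1²·18.6²·0.69] + 2183.98 = 2117.87 + 2183.98 = 4301.85.
Reliability = 4301.85 / 4763.05 = 0.9032.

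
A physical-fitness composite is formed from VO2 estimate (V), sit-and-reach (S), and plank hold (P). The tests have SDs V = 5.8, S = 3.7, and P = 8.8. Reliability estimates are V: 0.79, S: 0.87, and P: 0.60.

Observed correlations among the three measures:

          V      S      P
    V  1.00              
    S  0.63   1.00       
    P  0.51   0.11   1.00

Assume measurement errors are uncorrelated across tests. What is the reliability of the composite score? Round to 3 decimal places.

0.811

Var(V+S+P) = 5.8² + 3.7² + 8.8² + 2·[5.8·3.7·0.63 + 5.8·8.8·0.51 + 3.7·8.8·0.11] = 124.77 + 86.2636 = 211.034.
Under uncorrelated errors the observed covariances equal the true-score covariances, so only the own-variance terms attenuate.
True-score variance = [5.8²·0.79 + 3.7²·0.87 + 8.8²·0.60] + 86.2636 = 84.9499 + 86.2636 = 171.214.
Reliability = 171.214 / 211.034 = 0.811.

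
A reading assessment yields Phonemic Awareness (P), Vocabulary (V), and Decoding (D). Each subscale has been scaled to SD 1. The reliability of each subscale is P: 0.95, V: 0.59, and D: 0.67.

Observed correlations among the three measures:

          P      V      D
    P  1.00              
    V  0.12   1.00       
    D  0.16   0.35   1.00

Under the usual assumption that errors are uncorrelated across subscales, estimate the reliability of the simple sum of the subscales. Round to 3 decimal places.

Var(P+V+D) = 3 + 2·[0.12 + 0.16 + 0.35] = 3 + 1.26 = 4.26.
Under uncorrelated errors the observed covariances equal the true-score covariances, so only the own-variance terms attenuate.
True-score variance = [0.95 + 0.59 + 0.67] + 1.26 = 2.21 + 1.26 = 3.47.
Reliability = 3.47 / 4.26 = 0.815.

0.815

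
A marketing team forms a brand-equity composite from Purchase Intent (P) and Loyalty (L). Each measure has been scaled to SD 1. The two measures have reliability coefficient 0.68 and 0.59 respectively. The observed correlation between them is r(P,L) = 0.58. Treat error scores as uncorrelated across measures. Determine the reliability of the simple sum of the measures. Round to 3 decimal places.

0.769

Var(P+L) = 2 + 2·[0.58] = 2 + 1.16 = 3.16.
Under uncorrelated errors the observed covariances equal the true-score covariances, so only the own-variance terms attenuate.
True-score variance = [0.68 + 0.59] + 1.16 = 1.27 + 1.16 = 2.43.
Reliability = 2.43 / 3.16 = 0.769.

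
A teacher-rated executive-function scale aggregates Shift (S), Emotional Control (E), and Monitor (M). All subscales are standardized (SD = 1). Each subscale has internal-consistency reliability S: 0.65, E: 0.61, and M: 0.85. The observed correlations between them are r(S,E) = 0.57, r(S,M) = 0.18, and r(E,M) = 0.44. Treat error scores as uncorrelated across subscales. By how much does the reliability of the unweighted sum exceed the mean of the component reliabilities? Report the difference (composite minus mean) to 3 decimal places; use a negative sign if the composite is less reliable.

Var(sum) = 3 + 2.38 = 5.38; true-score variance = 2.11 + 2.38 = 4.49; composite reliability = 0.8346.
Mean component reliability = 0.7033.
Difference = 0.8346 − 0.7033 = 0.131.

0.131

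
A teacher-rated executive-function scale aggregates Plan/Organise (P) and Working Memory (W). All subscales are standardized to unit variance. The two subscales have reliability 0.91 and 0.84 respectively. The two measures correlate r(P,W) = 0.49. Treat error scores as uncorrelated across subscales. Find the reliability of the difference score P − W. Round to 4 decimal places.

0.7549

Var(P−W) = 1 + 1 − 2·0.49 = 2 − 0.98 = 1.02.
Because errors are independent across components, Cov(Tᵢ,Tⱼ) = Cov(Xᵢ,Xⱼ); the off-diagonal part of the true-score variance is the same as above.
True-score variance = [0.91 + 0.84] − 0.98 = 1.75 − 0.98 = 0.77.
Reliability = 0.77 / 1.02 = 0.7549.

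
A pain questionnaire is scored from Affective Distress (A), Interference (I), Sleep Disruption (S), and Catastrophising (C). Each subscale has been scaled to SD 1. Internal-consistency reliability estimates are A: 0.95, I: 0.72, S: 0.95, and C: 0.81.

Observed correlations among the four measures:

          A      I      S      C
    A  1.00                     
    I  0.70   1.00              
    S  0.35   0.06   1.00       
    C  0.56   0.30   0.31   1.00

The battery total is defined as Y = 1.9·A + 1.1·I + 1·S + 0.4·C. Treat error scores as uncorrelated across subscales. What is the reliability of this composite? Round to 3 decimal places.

Var(Y) = 1.9² + 1.1² + 1 + 0.4² + 2·[2.09·0.70 + 1.9·0.35 + 0.76·0.56 + 1.1·0.06 + 0.44·0.30 + 0.4·0.31] = 5.98 + 5.7512 = 11.7312.
With uncorrelated errors the cross-covariances are all true-score covariance, so they carry over unchanged; only the diagonal terms shrink to ρᵢσᵢ².
True-score variance = [1.9²·0.95 + 1.1²·0.72 + 0.95 + 0.4²·0.81] + 5.7512 = 5.3803 + 5.7512 = 11.1315.
Reliability = 11.1315 / 11.7312 = 0.949.

0.949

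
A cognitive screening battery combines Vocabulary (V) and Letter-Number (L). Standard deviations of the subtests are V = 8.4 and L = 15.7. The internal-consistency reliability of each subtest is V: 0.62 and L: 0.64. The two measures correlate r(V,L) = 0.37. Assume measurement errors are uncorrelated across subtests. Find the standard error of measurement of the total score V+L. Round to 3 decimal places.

10.749

Var(total) = 317.05 + 97.5912 = 414.641.
True-score variance = 201.501 + 97.5912 = 299.092, so reliability = 0.7213.
Error variance = 414.641 − 299.092 = 115.549; SEM = √115.549 = 10.749.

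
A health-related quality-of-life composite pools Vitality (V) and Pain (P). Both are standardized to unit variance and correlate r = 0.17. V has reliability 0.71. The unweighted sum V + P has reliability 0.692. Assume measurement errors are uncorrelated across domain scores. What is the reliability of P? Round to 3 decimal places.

0.569

Var(V+P) = 2 + 2·0.17 = 2.340.
True-score variance = ρ_V + ρ_P + 2·0.17, so 0.692 = (0.71 + ρ_P + 0.34) / 2.340.
ρ_P = 0.692·2.340 − 0.71 − 0.34 = 0.569.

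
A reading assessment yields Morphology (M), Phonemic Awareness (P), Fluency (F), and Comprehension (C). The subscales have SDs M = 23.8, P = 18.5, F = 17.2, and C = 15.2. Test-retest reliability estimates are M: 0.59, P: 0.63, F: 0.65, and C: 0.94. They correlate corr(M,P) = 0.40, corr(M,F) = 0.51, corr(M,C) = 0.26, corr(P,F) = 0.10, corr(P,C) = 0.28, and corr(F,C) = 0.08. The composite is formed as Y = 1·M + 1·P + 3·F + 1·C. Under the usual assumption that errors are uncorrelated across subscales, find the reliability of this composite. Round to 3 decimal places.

Var(Y) = 23.8² + 18.5² + 3²·17.2² + 15.2² + 2·[23.8·18.5·0.40 + 3·23.8·17.2·0.51 + 23.8·15.2·0.26 + 3·18.5·17.2·0.10 + 18.5·15.2·0.28 + 3·17.2·15.2·0.08] = 3802.29 + 2266.88 = 6069.17.
With uncorrelated errors the cross-covariances are all true-score covariance, so they carry over unchanged; only the diagonal terms shrink to ρᵢσᵢ².
True-score variance = [23.8²·0.59 + 18.5²·0.63 + 3²·17.2²·0.65 + 15.2²·0.94] + 2266.88 = 2497.66 + 2266.88 = 4764.54.
Reliability = 4764.54 / 6069.17 = 0.785.

0.785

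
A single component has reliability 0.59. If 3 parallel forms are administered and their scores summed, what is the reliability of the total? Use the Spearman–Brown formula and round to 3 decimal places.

0.812

ρ_k = kρ / (1 + (k−1)ρ) = 3·0.59 / (1 + 2·0.59) = 1.770 / 2.180 = 0.812.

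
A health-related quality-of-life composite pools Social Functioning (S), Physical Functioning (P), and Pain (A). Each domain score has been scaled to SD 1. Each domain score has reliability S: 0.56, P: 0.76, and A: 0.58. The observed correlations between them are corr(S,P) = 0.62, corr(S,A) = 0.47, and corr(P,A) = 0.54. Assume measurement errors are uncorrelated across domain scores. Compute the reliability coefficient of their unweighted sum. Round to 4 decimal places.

Var(S+P+A) = 3 + 2·[0.62 + 0.47 + 0.54] = 3 + 3.26 = 6.26.
Under uncorrelated errors the observed covariances equal the true-score covariances, so only the own-variance terms attenuate.
True-score variance = [0.56 + 0.76 + 0.58] + 3.26 = 1.9 + 3.26 = 5.16.
Reliability = 5.16 / 6.26 = 0.8243.

0.8243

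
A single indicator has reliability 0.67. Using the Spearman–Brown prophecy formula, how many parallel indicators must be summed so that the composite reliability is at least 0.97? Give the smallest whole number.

k ≥ ρ*(1−ρ₁)/(ρ₁(1−ρ*)) = 0.97·0.33 / (0.67·0.03) = 15.925.
Smallest integer k = 16.

16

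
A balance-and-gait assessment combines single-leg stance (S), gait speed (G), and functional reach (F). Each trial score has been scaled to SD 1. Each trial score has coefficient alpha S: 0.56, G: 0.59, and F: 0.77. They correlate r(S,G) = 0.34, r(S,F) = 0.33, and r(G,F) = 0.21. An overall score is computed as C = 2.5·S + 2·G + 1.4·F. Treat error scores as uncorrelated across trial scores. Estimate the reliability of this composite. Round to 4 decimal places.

0.7465

Var(C) = 2.5² + 2² + 1.4² + 2·[5·0.34 + 3.5·0.33 + 2.8·0.21] = 12.21 + 6.886 = 19.096.
With uncorrelated errors the cross-covariances are all true-score covariance, so they carry over unchanged; only the diagonal terms shrink to ρᵢσᵢ².
True-score variance = [2.5²·0.56 + 2²·0.59 + 1.4²·0.77] + 6.886 = 7.3692 + 6.886 = 14.2552.
Reliability = 14.2552 / 19.096 = 0.7465.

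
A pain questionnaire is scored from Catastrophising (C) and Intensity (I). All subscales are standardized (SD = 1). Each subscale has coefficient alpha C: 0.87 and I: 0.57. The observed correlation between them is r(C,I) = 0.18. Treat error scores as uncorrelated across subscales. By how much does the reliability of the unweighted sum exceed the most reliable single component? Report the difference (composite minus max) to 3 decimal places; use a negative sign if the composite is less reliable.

Var(sum) = 2 + 0.36 = 2.36; true-score variance = 1.44 + 0.36 = 1.8; composite reliability = 0.7627.
Max component reliability = 0.8700.
Difference = 0.7627 − 0.8700 = -0.107.

-0.107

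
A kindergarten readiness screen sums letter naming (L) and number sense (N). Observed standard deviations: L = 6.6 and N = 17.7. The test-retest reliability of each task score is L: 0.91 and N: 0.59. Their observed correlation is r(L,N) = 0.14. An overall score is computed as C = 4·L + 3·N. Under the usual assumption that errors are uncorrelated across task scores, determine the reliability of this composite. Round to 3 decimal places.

Var(C) = 4²·6.6² + 3²·17.7² + 2·[12·6.6·17.7·0.14] = 3516.57 + 392.515 = 3909.09.
Because errors are independent across components, Cov(Tᵢ,Tⱼ) = Cov(Xᵢ,Xⱼ); the off-diagonal part of the true-score variance is the same as above.
True-score variance = [4²·6.6²·0.91 + 3²·17.7²·0.59] + 392.515 = 2297.8 + 392.515 = 2690.32.
Reliability = 2690.32 / 3909.09 = 0.688.

0.688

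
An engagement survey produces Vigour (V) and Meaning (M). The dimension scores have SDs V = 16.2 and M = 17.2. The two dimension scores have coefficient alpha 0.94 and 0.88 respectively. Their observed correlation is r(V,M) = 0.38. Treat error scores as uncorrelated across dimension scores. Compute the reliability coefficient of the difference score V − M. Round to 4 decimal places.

Var(V−M) = 16.2² + 17.2² − 2·16.2·17.2·0.38 = 558.28 − 211.766 = 346.514.
With uncorrelated errors the cross-covariances are all true-score covariance, so they carry over unchanged; only the diagonal terms shrink to ρᵢσᵢ².
True-score variance = [16.2²·0.94 + 17.2²·0.88] − 211.766 = 507.033 − 211.766 = 295.266.
Reliability = 295.266 / 346.514 = 0.8521.

0.8521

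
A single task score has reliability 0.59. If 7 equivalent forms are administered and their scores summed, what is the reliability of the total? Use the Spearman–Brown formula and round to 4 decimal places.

ρ_k = kρ / (1 + (k−1)ρ) = 7·0.59 / (1 + 6·0.59) = 4.130 / 4.540 = 0.9097.

0.9097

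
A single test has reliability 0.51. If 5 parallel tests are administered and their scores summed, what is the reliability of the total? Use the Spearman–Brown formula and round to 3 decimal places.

0.839

ρ_k = kρ / (1 + (k−1)ρ) = 5·0.51 / (1 + 4·0.51) = 2.550 / 3.040 = 0.839.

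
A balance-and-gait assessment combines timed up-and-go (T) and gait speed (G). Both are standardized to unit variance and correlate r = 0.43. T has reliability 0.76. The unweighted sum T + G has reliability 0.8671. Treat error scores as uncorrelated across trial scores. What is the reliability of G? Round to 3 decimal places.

0.860

Var(T+G) = 2 + 2·0.43 = 2.860.
True-score variance = ρ_T + ρ_G + 2·0.43, so 0.8671 = (0.76 + ρ_G + 0.86) / 2.860.
ρ_G = 0.8671·2.860 − 0.76 − 0.86 = 0.860.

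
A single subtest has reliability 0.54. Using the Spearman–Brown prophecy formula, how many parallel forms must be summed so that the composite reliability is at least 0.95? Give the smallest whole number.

k ≥ ρ*(1−ρ₁)/(ρ₁(1−ρ*)) = 0.95·0.46 / (0.54·0.05) = 16.185.
Smallest integer k = 17.

17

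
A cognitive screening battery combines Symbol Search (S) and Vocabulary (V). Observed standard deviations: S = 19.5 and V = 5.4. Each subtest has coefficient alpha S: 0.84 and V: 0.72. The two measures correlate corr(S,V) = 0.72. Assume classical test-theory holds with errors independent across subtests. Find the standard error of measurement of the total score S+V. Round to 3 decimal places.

8.307

Var(total) = 409.41 + 151.632 = 561.042.
True-score variance = 340.405 + 151.632 = 492.037, so reliability = 0.8770.
Error variance = 561.042 − 492.037 = 69.0048; SEM = √69.0048 = 8.307.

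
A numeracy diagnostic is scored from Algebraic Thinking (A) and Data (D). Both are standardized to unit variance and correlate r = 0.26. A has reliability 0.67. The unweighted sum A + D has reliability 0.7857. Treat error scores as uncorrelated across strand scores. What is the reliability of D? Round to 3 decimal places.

Var(A+D) = 2 + 2·0.26 = 2.520.
True-score variance = ρ_A + ρ_D + 2·0.26, so 0.7857 = (0.67 + ρ_D + 0.52) / 2.520.
ρ_D = 0.7857·2.520 − 0.67 − 0.52 = 0.790.

0.790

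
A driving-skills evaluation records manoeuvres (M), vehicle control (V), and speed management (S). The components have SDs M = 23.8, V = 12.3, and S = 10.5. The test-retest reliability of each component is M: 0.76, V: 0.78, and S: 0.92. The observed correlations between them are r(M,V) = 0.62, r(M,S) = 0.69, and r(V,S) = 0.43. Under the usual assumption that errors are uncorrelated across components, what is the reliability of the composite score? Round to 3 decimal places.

Var(M+V+S) = 23.8² + 12.3² + 10.5² + 2·[23.8·12.3·0.62 + 23.8·10.5·0.69 + 12.3·10.5·0.43] = 827.98 + 818.929 = 1646.91.
Under uncorrelated errors the observed covariances equal the true-score covariances, so only the own-variance terms attenuate.
True-score variance = [23.8²·0.76 + 12.3²·0.78 + 10.5²·0.92] + 818.929 = 649.931 + 818.929 = 1468.86.
Reliability = 1468.86 / 1646.91 = 0.892.

0.892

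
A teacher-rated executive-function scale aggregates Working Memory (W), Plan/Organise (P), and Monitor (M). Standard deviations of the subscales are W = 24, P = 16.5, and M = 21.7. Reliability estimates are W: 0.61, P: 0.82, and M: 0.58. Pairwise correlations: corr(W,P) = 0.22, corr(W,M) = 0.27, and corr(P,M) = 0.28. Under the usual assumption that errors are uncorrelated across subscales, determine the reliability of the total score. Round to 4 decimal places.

Var(W+P+M) = 24² + 16.5² + 21.7² + 2·[24·16.5·0.22 + 24·21.7·0.27 + 16.5·21.7·0.28] = 1319.14 + 655.98 = 1975.12.
With uncorrelated errors the cross-covariances are all true-score covariance, so they carry over unchanged; only the diagonal terms shrink to ρᵢσᵢ².
True-score variance = [24²·0.61 + 16.5²·0.82 + 21.7²·0.58] + 655.98 = 847.721 + 655.98 = 1503.7.
Reliability = 1503.7 / 1975.12 = 0.7613.

0.7613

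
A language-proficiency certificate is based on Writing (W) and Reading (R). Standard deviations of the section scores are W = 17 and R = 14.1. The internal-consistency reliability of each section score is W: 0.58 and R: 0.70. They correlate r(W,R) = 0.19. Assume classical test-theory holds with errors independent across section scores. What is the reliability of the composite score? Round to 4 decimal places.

Var(W+R) = 17² + 14.1² + 2·[17·14.1·0.19] = 487.81 + 91.086 = 578.896.
Under uncorrelated errors the observed covariances equal the true-score covariances, so only the own-variance terms attenuate.
True-score variance = [17²·0.58 + 14.1²·0.70] + 91.086 = 306.787 + 91.086 = 397.873.
Reliability = 397.873 / 578.896 = 0.6873.

0.6873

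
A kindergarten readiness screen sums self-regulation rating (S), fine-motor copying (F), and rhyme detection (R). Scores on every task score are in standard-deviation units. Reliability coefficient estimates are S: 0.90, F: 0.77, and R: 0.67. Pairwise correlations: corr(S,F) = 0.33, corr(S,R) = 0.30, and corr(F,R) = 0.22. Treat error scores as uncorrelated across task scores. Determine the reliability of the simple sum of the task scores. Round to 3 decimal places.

0.860

Var(S+F+R) = 3 + 2·[0.33 + 0.30 + 0.22] = 3 + 1.7 = 4.7.
Because errors are independent across components, Cov(Tᵢ,Tⱼ) = Cov(Xᵢ,Xⱼ); the off-diagonal part of the true-score variance is the same as above.
True-score variance = [0.90 + 0.77 + 0.67] + 1.7 = 2.34 + 1.7 = 4.04.
Reliability = 4.04 / 4.7 = 0.860.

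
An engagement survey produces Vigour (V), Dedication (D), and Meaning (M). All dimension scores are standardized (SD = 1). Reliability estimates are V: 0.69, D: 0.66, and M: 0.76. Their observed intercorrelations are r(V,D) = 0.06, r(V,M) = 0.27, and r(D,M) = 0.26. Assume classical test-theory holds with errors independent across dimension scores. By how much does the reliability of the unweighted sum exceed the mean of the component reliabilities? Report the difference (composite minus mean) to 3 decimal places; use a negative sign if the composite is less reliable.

Var(sum) = 3 + 1.18 = 4.18; true-score variance = 2.11 + 1.18 = 3.29; composite reliability = 0.7871.
Mean component reliability = 0.7033.
Difference = 0.7871 − 0.7033 = 0.084.

0.084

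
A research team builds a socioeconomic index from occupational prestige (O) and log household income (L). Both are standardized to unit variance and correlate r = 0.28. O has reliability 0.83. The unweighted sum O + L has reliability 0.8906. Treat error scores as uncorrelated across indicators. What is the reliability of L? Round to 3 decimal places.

Var(O+L) = 2 + 2·0.28 = 2.560.
True-score variance = ρ_O + ρ_L + 2·0.28, so 0.8906 = (0.83 + ρ_L + 0.56) / 2.560.
ρ_L = 0.8906·2.560 − 0.83 − 0.56 = 0.890.

0.890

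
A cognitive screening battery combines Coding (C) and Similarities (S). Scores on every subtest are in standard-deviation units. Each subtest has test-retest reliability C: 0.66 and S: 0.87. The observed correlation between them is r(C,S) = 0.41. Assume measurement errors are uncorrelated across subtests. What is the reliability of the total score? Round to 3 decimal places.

Var(C+S) = 2 + 2·[0.41] = 2 + 0.82 = 2.82.
Because errors are independent across components, Cov(Tᵢ,Tⱼ) = Cov(Xᵢ,Xⱼ); the off-diagonal part of the true-score variance is the same as above.
True-score variance = [0.66 + 0.87] + 0.82 = 1.53 + 0.82 = 2.35.
Reliability = 2.35 / 2.82 = 0.833.

0.833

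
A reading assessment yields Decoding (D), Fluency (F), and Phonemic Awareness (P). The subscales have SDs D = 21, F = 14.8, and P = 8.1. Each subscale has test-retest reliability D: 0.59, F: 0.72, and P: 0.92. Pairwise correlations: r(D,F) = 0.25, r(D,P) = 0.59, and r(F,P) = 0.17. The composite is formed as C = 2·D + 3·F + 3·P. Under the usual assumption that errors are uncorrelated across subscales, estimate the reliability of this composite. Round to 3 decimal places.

Var(C) = 2²·21² + 3²·14.8² + 3²·8.1² + 2·[6·21·14.8·0.25 + 6·21·8.1·0.59 + 9·14.8·8.1·0.17] = 4325.85 + 2503.54 = 6829.39.
Because errors are independent across components, Cov(Tᵢ,Tⱼ) = Cov(Xᵢ,Xⱼ); the off-diagonal part of the true-score variance is the same as above.
True-score variance = [2²·21²·0.59 + 3²·14.8²·0.72 + 3²·8.1²·0.92] + 2503.54 = 3003.39 + 2503.54 = 5506.93.
Reliability = 5506.93 / 6829.39 = 0.806.

0.806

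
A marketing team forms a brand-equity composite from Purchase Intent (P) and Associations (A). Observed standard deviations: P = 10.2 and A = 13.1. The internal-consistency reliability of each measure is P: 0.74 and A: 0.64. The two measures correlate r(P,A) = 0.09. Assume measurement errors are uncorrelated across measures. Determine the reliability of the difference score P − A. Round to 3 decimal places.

0.647

Var(P−A) = 10.2² + 13.1² − 2·10.2·13.1·0.09 = 275.65 − 24.0516 = 251.598.
Because errors are independent across components, Cov(Tᵢ,Tⱼ) = Cov(Xᵢ,Xⱼ); the off-diagonal part of the true-score variance is the same as above.
True-score variance = [10.2²·0.74 + 13.1²·0.64] − 24.0516 = 186.82 − 24.0516 = 162.768.
Reliability = 162.768 / 251.598 = 0.647.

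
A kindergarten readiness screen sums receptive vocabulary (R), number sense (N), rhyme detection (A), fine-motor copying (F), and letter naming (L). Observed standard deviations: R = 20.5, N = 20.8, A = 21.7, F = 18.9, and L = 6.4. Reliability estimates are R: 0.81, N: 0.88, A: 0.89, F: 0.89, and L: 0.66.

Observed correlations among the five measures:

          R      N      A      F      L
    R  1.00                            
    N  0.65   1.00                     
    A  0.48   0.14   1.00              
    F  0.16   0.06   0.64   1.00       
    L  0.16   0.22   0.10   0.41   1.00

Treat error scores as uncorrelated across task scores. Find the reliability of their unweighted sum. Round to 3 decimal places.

0.937

Var(R+N+A+F+L) = 20.5² + 20.8² + 21.7² + 18.9² + 6.4² + 2·[20.5·20.8·0.65 + 20.5·21.7·0.48 + 20.5·18.9·0.16 + 20.5·6.4·0.16 + 20.8·21.7·0.14 + 20.8·18.9·0.06 + 20.8·6.4·0.22 + 21.7·18.9·0.64 + 21.7·6.4·0.10 + 18.9·6.4·0.41] = 1721.95 + 2031.4 = 3753.35.
Because errors are independent across components, Cov(Tᵢ,Tⱼ) = Cov(Xᵢ,Xⱼ); the off-diagonal part of the true-score variance is the same as above.
True-score variance = [20.5²·0.81 + 20.8²·0.88 + 21.7²·0.89 + 18.9²·0.89 + 6.4²·0.66] + 2031.4 = 1485.17 + 2031.4 = 3516.57.
Reliability = 3516.57 / 3753.35 = 0.937.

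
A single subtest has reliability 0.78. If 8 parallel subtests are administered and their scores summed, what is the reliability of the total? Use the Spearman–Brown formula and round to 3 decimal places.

ρ_k = kρ / (1 + (k−1)ρ) = 8·0.78 / (1 + 7·0.78) = 6.240 / 6.460 = 0.966.

0.966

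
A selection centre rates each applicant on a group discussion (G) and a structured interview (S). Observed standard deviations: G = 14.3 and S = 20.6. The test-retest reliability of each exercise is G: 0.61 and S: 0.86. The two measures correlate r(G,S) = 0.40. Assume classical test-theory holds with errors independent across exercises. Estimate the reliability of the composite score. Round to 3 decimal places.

0.839

Var(G+S) = 14.3² + 20.6² + 2·[14.3·20.6·0.40] = 628.85 + 235.664 = 864.514.
Under uncorrelated errors the observed covariances equal the true-score covariances, so only the own-variance terms attenuate.
True-score variance = [14.3²·0.61 + 20.6²·0.86] + 235.664 = 489.689 + 235.664 = 725.353.
Reliability = 725.353 / 864.514 = 0.839.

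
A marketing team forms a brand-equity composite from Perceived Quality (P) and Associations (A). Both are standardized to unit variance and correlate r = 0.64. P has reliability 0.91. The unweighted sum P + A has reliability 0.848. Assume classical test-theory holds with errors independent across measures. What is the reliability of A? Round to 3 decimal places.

Var(P+A) = 2 + 2·0.64 = 3.280.
True-score variance = ρ_P + ρ_A + 2·0.64, so 0.848 = (0.91 + ρ_A + 1.28) / 3.280.
ρ_A = 0.848·3.280 − 0.91 − 1.28 = 0.591.

0.591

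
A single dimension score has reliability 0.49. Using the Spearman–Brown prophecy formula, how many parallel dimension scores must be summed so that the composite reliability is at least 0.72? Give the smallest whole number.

3

k ≥ ρ*(1−ρ₁)/(ρ₁(1−ρ*)) = 0.72·0.51 / (0.49·0.28) = 2.676.
Smallest integer k = 3.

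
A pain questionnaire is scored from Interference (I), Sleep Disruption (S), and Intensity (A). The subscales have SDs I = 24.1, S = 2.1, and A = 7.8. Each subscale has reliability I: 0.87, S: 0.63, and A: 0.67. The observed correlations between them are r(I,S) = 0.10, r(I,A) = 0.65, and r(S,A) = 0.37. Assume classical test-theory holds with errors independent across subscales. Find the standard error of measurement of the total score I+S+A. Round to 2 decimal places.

9.86

Var(total) = 646.06 + 266.617 = 912.677.
True-score variance = 548.846 + 266.617 = 815.463, so reliability = 0.8935.
Error variance = 912.677 − 815.463 = 97.2142; SEM = √97.2142 = 9.86.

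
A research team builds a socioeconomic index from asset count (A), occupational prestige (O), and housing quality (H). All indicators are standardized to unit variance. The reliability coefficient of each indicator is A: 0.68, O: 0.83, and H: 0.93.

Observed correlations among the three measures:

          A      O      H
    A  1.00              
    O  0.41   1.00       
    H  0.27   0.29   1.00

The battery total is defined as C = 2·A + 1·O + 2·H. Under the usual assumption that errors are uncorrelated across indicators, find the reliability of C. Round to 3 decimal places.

0.876

Var(C) = 2² + 1 + 2² + 2·[2·0.41 + 4·0.27 + 2·0.29] = 9 + 4.96 = 13.96.
Because errors are independent across components, Cov(Tᵢ,Tⱼ) = Cov(Xᵢ,Xⱼ); the off-diagonal part of the true-score variance is the same as above.
True-score variance = [2²·0.68 + 0.83 + 2²·0.93] + 4.96 = 7.27 + 4.96 = 12.23.
Reliability = 12.23 / 13.96 = 0.876.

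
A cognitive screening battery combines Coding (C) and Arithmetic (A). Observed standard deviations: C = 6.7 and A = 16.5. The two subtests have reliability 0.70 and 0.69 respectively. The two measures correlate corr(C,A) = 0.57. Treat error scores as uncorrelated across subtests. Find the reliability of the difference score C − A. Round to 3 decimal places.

0.488

Var(C−A) = 6.7² + 16.5² − 2·6.7·16.5·0.57 = 317.14 − 126.027 = 191.113.
Because errors are independent across components, Cov(Tᵢ,Tⱼ) = Cov(Xᵢ,Xⱼ); the off-diagonal part of the true-score variance is the same as above.
True-score variance = [6.7²·0.70 + 16.5²·0.69] − 126.027 = 219.275 − 126.027 = 93.2485.
Reliability = 93.2485 / 191.113 = 0.488.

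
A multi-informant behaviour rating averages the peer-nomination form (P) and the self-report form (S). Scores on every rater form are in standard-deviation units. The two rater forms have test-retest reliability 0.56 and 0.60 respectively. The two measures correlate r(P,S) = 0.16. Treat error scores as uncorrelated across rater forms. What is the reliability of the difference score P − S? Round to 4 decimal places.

0.5000

Var(P−S) = 1 + 1 − 2·0.16 = 2 − 0.32 = 1.68.
With uncorrelated errors the cross-covariances are all true-score covariance, so they carry over unchanged; only the diagonal terms shrink to ρᵢσᵢ².
True-score variance = [0.56 + 0.60] − 0.32 = 1.16 − 0.32 = 0.84.
Reliability = 0.84 / 1.68 = 0.5000.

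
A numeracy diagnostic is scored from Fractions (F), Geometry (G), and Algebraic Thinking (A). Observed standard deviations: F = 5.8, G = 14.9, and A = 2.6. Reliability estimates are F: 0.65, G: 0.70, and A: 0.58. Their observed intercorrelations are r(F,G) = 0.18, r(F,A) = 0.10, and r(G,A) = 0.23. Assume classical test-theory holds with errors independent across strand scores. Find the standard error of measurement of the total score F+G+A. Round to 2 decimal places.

9.01

Var(total) = 262.41 + 51.9476 = 314.358.
True-score variance = 181.194 + 51.9476 = 233.141, so reliability = 0.7416.
Error variance = 314.358 − 233.141 = 81.2162; SEM = √81.2162 = 9.01.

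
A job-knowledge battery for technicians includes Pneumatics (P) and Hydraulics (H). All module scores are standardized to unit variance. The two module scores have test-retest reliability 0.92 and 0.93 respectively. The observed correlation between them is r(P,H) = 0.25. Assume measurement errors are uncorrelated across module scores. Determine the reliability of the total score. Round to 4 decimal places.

Var(P+H) = 2 + 2·[0.25] = 2 + 0.5 = 2.5.
Under uncorrelated errors the observed covariances equal the true-score covariances, so only the own-variance terms attenuate.
True-score variance = [0.92 + 0.93] + 0.5 = 1.85 + 0.5 = 2.35.
Reliability = 2.35 / 2.5 = 0.9400.

0.9400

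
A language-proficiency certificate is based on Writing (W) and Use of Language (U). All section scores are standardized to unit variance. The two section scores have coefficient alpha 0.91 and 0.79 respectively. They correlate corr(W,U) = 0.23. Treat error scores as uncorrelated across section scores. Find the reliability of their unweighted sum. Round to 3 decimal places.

0.878

Var(W+U) = 2 + 2·[0.23] = 2 + 0.46 = 2.46.
Because errors are independent across components, Cov(Tᵢ,Tⱼ) = Cov(Xᵢ,Xⱼ); the off-diagonal part of the true-score variance is the same as above.
True-score variance = [0.91 + 0.79] + 0.46 = 1.7 + 0.46 = 2.16.
Reliability = 2.16 / 2.46 = 0.878.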